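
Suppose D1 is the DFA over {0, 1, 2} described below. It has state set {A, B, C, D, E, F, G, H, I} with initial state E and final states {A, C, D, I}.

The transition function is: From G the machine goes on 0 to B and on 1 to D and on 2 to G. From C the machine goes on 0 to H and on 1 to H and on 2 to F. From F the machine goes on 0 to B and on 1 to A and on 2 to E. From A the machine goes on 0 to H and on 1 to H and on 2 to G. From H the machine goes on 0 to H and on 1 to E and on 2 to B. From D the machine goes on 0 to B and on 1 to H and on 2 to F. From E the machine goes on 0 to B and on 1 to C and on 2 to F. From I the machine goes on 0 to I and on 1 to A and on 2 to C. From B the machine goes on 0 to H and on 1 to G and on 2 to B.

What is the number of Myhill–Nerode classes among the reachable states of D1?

3

First remove the unreachable states {I}; 8 states remain.
Start with accepting vs non-accepting: {A,C,D} | {B,E,F,G,H}.
Refine {B,E,F,G,H} on symbol 1: members go to different blocks, giving {E,F,G} and {B,H}.
No further refinement is possible. Final partition (3 blocks): {A,C,D} | {E,F,G} | {B,H}.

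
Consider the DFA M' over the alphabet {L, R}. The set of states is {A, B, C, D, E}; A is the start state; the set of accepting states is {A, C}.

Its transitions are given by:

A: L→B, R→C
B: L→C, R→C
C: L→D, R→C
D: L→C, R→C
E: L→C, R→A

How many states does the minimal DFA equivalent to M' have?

First remove the unreachable states {E}; 4 states remain.
P0 = {A,C} | {B,D}.
Stable partition: {A,C} | {B,D} — 2 equivalence classes.

2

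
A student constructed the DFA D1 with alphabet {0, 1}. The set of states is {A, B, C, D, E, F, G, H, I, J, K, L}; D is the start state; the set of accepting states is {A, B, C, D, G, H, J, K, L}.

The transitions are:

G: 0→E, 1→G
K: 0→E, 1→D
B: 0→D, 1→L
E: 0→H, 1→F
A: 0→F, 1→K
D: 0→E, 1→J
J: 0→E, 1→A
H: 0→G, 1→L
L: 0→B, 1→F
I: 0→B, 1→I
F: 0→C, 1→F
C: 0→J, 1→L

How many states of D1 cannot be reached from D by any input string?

No path from D leads to I; the other 11 states are all reachable.

1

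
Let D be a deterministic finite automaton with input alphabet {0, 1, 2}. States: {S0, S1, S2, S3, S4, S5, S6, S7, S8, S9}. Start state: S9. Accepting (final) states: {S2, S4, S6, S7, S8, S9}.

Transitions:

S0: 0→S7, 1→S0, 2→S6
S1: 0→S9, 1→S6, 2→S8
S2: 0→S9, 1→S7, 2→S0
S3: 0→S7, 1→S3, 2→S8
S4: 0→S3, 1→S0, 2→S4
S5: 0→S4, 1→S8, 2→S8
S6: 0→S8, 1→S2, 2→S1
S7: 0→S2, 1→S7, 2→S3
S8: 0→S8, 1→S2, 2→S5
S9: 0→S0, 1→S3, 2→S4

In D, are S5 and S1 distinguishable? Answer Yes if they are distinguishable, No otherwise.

Every state is reachable, so we keep all 10.
Initial partition by acceptance: {S2,S4,S6,S7,S8,S9} | {S0,S1,S3,S5}.
Split {S2,S4,S6,S7,S8,S9} by δ(·,0) → {S2,S6,S7,S8} and {S4,S9}.
On input 0, block {S2,S6,S7,S8} splits into {S6,S7,S8} and {S2}.
On input 0, block {S6,S7,S8} splits into {S6,S8} and {S7}.
On input 0, block {S0,S1,S3,S5} splits into {S0,S3} and {S1,S5}.
The partition is now stable with 6 blocks: {S6,S8} | {S0,S3} | {S4,S9} | {S2} | {S7} | {S1,S5}.
S5 and S1 lie in the same block of the stable partition, so they are equivalent — no string distinguishes them.

No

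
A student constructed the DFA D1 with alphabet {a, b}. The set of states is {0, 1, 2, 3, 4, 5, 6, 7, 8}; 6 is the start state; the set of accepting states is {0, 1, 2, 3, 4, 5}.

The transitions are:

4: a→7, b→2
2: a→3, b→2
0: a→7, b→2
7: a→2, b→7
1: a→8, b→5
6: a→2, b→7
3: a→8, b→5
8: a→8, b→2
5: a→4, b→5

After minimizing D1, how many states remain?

Reachable states from the start: {2,3,4,5,6,7,8}. Unreachable: {0,1} — drop them.
Start with accepting vs non-accepting: {2,3,4,5} | {6,7,8}.
On input a, block {2,3,4,5} splits into {2,5} and {3,4}.
On input a, block {6,7,8} splits into {6,7} and {8}.
On input a, block {3,4} splits into {3} and {4}.
Refine {2,5} on symbol a: members go to different blocks, giving {2} and {5}.
No further refinement is possible. Final partition (6 blocks): {2} | {6,7} | {3} | {8} | {4} | {5}.

6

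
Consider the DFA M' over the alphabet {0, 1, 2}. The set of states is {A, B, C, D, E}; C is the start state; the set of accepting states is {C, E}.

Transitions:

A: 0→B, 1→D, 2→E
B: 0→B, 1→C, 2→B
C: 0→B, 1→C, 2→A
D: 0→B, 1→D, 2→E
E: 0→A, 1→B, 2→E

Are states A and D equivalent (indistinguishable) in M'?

All states are reachable from the start state.
P0 = {C,E} | {A,B,D}.
Split {C,E} by δ(·,1) → {C} and {E}.
Split {A,B,D} by δ(·,1) → {A,D} and {B}.
Stable partition: {C} | {A,D} | {E} | {B} — 4 equivalence classes.
A and D lie in the same block of the stable partition, so they are equivalent — no string distinguishes them.

Yes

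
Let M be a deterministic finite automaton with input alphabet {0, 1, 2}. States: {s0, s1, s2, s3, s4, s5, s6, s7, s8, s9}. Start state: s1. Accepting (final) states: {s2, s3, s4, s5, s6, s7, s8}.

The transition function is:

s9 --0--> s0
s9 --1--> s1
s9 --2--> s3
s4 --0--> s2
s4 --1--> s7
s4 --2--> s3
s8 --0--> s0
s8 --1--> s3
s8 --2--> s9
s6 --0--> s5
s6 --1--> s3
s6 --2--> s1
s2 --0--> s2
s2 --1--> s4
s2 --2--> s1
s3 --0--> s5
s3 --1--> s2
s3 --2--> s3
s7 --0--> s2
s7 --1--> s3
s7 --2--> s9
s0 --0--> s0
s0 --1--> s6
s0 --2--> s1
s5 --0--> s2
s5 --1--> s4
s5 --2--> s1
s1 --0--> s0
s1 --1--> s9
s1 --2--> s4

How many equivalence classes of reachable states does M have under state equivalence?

States {s8} cannot be reached from the start state, so discard them.
Start with accepting vs non-accepting: {s2,s3,s4,s5,s6,s7} | {s0,s1,s9}.
On input 2, block {s2,s3,s4,s5,s6,s7} splits into {s2,s5,s6,s7} and {s3,s4}.
Refine {s0,s1,s9} on symbol 1: members go to different blocks, giving {s1,s9} and {s0}.
Stable partition: {s2,s5,s6,s7} | {s1,s9} | {s3,s4} | {s0} — 4 equivalence classes.

4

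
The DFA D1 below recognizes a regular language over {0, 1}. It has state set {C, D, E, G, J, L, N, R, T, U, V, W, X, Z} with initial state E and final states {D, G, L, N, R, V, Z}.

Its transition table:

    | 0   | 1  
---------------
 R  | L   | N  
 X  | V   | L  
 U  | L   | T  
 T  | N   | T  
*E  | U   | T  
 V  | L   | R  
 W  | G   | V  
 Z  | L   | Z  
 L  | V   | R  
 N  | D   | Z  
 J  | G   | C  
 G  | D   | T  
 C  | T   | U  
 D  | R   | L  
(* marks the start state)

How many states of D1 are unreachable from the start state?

5

BFS from E reaches {D, E, L, N, R, T, U, V, Z}; the 5 state(s) C, G, J, W, X are never visited.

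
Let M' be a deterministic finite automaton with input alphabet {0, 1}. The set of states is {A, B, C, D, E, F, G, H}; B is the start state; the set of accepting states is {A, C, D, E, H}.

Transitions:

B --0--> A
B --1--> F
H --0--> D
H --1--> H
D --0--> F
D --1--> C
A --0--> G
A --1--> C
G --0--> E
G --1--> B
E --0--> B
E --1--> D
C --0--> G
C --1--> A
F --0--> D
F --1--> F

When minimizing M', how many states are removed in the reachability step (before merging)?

1

BFS from B reaches {A, B, C, D, E, F, G}; the 1 state(s) H are never visited.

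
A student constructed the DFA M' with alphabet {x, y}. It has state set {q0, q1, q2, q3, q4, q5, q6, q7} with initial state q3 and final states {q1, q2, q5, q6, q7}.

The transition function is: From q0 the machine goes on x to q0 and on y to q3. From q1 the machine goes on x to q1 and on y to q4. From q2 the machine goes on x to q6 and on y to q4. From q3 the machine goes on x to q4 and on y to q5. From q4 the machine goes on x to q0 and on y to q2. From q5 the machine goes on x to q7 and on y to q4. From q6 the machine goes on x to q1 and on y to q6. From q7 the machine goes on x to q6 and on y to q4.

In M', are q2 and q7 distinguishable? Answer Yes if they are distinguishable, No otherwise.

Every state is reachable, so we keep all 8.
P0 = {q1,q2,q5,q6,q7} | {q0,q3,q4}.
On input y, block {q1,q2,q5,q6,q7} splits into {q1,q2,q5,q7} and {q6}.
Refine {q1,q2,q5,q7} on symbol x: members go to different blocks, giving {q1,q5} and {q2,q7}.
On input x, block {q1,q5} splits into {q1} and {q5}.
Refine {q0,q3,q4} on symbol y: members go to different blocks, giving {q0} and {q3} and {q4}.
The partition is now stable with 7 blocks: {q1} | {q0} | {q6} | {q2,q7} | {q5} | {q3} | {q4}.
q2 and q7 lie in the same block of the stable partition, so they are equivalent — no string distinguishes them.

No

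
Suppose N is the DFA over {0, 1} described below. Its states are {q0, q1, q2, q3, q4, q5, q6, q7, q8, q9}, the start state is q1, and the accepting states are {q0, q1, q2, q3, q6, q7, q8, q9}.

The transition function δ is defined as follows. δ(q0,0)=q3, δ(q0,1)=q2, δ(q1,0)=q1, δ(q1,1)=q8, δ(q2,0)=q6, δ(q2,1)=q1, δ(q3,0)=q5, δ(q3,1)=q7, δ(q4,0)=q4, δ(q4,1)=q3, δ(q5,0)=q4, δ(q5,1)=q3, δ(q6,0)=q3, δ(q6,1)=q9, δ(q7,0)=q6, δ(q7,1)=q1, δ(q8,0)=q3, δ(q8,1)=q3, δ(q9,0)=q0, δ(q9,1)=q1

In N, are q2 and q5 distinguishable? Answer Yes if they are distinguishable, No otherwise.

All states are reachable from the start state.
Start with accepting vs non-accepting: {q0,q1,q2,q3,q6,q7,q8,q9} | {q4,q5}.
On input 0, block {q0,q1,q2,q3,q6,q7,q8,q9} splits into {q0,q1,q2,q6,q7,q8,q9} and {q3}.
On input 0, block {q0,q1,q2,q6,q7,q8,q9} splits into {q1,q2,q7,q9} and {q0,q6,q8}.
On input 0, block {q1,q2,q7,q9} splits into {q2,q7,q9} and {q1}.
Split {q0,q6,q8} by δ(·,1) → {q0,q6} and {q8}.
The partition is now stable with 6 blocks: {q2,q7,q9} | {q4,q5} | {q3} | {q0,q6} | {q1} | {q8}.
q2 and q5 end up in different blocks, so they are distinguishable. For instance, the string 'ε' is accepted from only q2.

Yes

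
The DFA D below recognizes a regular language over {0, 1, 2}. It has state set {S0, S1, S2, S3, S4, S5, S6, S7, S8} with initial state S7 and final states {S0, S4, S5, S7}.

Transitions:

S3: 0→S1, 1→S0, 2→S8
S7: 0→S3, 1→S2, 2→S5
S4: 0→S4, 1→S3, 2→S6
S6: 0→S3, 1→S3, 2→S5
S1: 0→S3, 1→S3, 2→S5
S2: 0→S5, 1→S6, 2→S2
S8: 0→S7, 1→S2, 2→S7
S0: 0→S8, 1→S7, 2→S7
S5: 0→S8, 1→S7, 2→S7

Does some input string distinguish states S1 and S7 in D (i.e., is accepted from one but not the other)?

Yes

Reachable states from the start: {S0,S1,S2,S3,S5,S6,S7,S8}. Unreachable: {S4} — drop them.
Start with accepting vs non-accepting: {S0,S5,S7} | {S1,S2,S3,S6,S8}.
Split {S0,S5,S7} by δ(·,1) → {S0,S5} and {S7}.
Refine {S1,S2,S3,S6,S8} on symbol 0: members go to different blocks, giving {S1,S3,S6} and {S2} and {S8}.
On input 1, block {S1,S3,S6} splits into {S1,S6} and {S3}.
Stable partition: {S0,S5} | {S1,S6} | {S7} | {S2} | {S8} | {S3} — 6 equivalence classes.
S1 and S7 end up in different blocks, so they are distinguishable. For instance, the string 'ε' is accepted from only S7.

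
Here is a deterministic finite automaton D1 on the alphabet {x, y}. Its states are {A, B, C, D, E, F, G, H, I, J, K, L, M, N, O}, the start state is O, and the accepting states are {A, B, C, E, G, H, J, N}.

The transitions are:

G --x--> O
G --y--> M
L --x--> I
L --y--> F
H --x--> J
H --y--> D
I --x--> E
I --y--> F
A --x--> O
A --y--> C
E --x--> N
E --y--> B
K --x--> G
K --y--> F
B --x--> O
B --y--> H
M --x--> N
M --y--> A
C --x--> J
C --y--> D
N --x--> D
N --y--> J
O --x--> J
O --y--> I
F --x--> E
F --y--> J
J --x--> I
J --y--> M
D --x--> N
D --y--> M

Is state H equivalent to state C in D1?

Yes

Reachable states from the start: {A,B,C,D,E,F,H,I,J,M,N,O}. Unreachable: {G,K,L} — drop them.
Start with accepting vs non-accepting: {A,B,C,E,H,J,N} | {D,F,I,M,O}.
Split {A,B,C,E,H,J,N} by δ(·,x) → {A,B,J,N} and {C,E,H}.
Split {A,B,J,N} by δ(·,y) → {A,B} and {J} and {N}.
Refine {D,F,I,M,O} on symbol x: members go to different blocks, giving {D,M} and {F,I} and {O}.
On input y, block {D,M} splits into {D} and {M}.
Refine {C,E,H} on symbol x: members go to different blocks, giving {C,H} and {E}.
On input y, block {F,I} splits into {F} and {I}.
No further refinement is possible. Final partition (10 blocks): {A,B} | {D} | {C,H} | {J} | {N} | {F} | {O} | {M} | {E} | {I}.
H and C lie in the same block of the stable partition, so they are equivalent — no string distinguishes them.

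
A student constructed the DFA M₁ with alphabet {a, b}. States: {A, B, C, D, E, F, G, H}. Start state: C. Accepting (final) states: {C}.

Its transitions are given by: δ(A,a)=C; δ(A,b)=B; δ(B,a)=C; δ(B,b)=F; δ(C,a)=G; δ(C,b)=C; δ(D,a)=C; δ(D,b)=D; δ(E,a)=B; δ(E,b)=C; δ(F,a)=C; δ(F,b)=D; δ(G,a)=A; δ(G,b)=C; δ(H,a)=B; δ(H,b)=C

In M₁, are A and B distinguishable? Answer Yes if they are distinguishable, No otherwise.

States {E,H} cannot be reached from the start state, so discard them.
Start with accepting vs non-accepting: {C} | {A,B,D,F,G}.
Refine {A,B,D,F,G} on symbol a: members go to different blocks, giving {A,B,D,F} and {G}.
No further refinement is possible. Final partition (3 blocks): {C} | {A,B,D,F} | {G}.
A and B lie in the same block of the stable partition, so they are equivalent — no string distinguishes them.

No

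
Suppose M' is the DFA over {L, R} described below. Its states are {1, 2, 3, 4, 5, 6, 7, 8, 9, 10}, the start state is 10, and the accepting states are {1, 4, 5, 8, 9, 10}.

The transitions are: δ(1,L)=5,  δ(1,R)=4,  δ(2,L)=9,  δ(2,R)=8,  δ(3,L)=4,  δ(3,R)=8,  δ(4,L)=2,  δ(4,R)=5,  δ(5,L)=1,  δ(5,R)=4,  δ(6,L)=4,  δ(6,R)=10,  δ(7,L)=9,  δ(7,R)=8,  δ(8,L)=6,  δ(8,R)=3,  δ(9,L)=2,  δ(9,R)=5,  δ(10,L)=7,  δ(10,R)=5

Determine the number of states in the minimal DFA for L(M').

5

Every state is reachable, so we keep all 10.
P0 = {1,4,5,8,9,10} | {2,3,6,7}.
Split {1,4,5,8,9,10} by δ(·,L) → {4,8,9,10} and {1,5}.
Split {4,8,9,10} by δ(·,R) → {4,9,10} and {8}.
Refine {2,3,6,7} on symbol R: members go to different blocks, giving {2,3,7} and {6}.
No further refinement is possible. Final partition (5 blocks): {4,9,10} | {2,3,7} | {1,5} | {8} | {6}.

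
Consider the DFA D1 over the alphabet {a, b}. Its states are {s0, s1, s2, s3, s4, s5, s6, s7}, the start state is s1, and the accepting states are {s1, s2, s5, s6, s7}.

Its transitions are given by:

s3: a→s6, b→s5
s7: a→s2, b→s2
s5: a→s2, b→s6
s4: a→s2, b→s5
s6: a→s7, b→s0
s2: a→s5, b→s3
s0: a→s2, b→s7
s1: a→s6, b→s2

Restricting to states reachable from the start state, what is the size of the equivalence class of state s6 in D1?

2

First remove the unreachable states {s4}; 7 states remain.
P0 = {s1,s2,s5,s6,s7} | {s0,s3}.
On input b, block {s1,s2,s5,s6,s7} splits into {s1,s5,s7} and {s2,s6}.
Stable partition: {s1,s5,s7} | {s0,s3} | {s2,s6} — 3 equivalence classes.
The equivalence class containing s6 is {s2,s6}, of size 2.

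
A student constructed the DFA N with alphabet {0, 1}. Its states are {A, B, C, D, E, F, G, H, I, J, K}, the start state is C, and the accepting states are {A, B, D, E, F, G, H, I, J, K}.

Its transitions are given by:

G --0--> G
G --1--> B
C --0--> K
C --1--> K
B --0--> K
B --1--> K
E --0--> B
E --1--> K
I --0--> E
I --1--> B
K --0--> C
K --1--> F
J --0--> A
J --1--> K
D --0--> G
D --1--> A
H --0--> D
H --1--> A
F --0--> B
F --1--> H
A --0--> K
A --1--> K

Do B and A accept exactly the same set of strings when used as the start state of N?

Yes

First remove the unreachable states {E,I,J}; 8 states remain.
P0 = {A,B,D,F,G,H,K} | {C}.
Refine {A,B,D,F,G,H,K} on symbol 0: members go to different blocks, giving {A,B,D,F,G,H} and {K}.
Split {A,B,D,F,G,H} by δ(·,0) → {D,F,G,H} and {A,B}.
Refine {D,F,G,H} on symbol 0: members go to different blocks, giving {D,G,H} and {F}.
The partition is now stable with 5 blocks: {D,G,H} | {C} | {K} | {A,B} | {F}.
B and A lie in the same block of the stable partition, so they are equivalent — no string distinguishes them.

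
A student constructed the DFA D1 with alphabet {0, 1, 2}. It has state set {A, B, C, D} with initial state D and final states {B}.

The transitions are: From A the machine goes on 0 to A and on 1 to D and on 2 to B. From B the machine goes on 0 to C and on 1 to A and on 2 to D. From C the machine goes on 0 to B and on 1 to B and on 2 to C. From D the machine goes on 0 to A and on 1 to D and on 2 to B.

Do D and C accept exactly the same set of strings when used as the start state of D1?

All states are reachable from the start state.
Initial partition by acceptance: {B} | {A,C,D}.
Split {A,C,D} by δ(·,0) → {A,D} and {C}.
No further refinement is possible. Final partition (3 blocks): {B} | {A,D} | {C}.
D and C end up in different blocks, so they are distinguishable. For instance, the string '0' is accepted from only C.

No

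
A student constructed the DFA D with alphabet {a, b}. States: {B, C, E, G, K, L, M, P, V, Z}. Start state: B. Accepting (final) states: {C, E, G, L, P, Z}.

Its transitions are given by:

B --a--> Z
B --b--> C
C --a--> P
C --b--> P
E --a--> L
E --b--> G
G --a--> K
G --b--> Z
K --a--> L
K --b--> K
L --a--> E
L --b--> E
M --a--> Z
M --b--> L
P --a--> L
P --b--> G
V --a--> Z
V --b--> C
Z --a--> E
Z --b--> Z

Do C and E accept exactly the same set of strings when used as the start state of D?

First remove the unreachable states {M,V}; 8 states remain.
Initial partition by acceptance: {C,E,G,L,P,Z} | {B,K}.
Split {C,E,G,L,P,Z} by δ(·,a) → {C,E,L,P,Z} and {G}.
On input b, block {C,E,L,P,Z} splits into {C,L,Z} and {E,P}.
On input b, block {C,L,Z} splits into {C,L} and {Z}.
Split {B,K} by δ(·,a) → {B} and {K}.
The partition is now stable with 6 blocks: {C,L} | {B} | {G} | {E,P} | {Z} | {K}.
C and E end up in different blocks, so they are distinguishable. For instance, the string 'ba' is accepted from only C.

No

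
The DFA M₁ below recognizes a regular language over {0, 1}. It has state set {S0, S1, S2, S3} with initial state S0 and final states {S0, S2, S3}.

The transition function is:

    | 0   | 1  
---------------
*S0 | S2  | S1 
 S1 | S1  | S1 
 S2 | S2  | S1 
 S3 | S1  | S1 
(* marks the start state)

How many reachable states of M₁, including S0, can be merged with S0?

States {S3} cannot be reached from the start state, so discard them.
Start with accepting vs non-accepting: {S0,S2} | {S1}.
The partition is now stable with 2 blocks: {S0,S2} | {S1}.
The equivalence class containing S0 is {S0,S2}, of size 2.

2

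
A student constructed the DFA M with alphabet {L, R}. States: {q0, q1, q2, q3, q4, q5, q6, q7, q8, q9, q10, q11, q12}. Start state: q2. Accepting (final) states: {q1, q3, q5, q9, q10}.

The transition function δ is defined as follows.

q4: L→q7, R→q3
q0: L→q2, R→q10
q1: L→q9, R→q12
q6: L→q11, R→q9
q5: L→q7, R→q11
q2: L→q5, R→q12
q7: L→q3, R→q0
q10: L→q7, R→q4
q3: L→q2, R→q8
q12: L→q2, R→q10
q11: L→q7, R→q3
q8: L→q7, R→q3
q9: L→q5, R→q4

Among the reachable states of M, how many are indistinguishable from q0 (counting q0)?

First remove the unreachable states {q1,q6,q9}; 10 states remain.
Initial partition by acceptance: {q3,q5,q10} | {q0,q2,q4,q7,q8,q11,q12}.
Refine {q0,q2,q4,q7,q8,q11,q12} on symbol L: members go to different blocks, giving {q0,q4,q8,q11,q12} and {q2,q7}.
Stable partition: {q3,q5,q10} | {q0,q4,q8,q11,q12} | {q2,q7} — 3 equivalence classes.
The equivalence class containing q0 is {q0,q4,q8,q11,q12}, of size 5.

5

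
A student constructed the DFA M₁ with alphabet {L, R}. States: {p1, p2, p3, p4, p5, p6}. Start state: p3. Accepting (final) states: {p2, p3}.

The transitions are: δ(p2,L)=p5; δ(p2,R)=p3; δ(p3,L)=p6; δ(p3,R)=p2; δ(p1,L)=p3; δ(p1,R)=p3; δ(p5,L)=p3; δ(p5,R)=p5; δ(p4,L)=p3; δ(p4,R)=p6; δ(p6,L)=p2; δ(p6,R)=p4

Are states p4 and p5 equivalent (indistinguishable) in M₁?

States {p1} cannot be reached from the start state, so discard them.
Initial partition by acceptance: {p2,p3} | {p4,p5,p6}.
No further refinement is possible. Final partition (2 blocks): {p2,p3} | {p4,p5,p6}.
p4 and p5 lie in the same block of the stable partition, so they are equivalent — no string distinguishes them.

Yes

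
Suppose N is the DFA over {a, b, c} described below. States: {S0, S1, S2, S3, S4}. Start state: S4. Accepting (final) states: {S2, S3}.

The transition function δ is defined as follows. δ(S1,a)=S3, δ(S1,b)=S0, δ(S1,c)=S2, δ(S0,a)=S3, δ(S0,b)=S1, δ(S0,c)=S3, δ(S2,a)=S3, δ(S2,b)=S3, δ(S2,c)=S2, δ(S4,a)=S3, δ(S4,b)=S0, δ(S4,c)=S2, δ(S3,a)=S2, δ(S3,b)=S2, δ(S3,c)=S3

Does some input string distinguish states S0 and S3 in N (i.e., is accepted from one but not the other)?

All states are reachable from the start state.
Start with accepting vs non-accepting: {S2,S3} | {S0,S1,S4}.
The partition is now stable with 2 blocks: {S2,S3} | {S0,S1,S4}.
S0 and S3 end up in different blocks, so they are distinguishable. For instance, the string 'ε' is accepted from only S3.

Yes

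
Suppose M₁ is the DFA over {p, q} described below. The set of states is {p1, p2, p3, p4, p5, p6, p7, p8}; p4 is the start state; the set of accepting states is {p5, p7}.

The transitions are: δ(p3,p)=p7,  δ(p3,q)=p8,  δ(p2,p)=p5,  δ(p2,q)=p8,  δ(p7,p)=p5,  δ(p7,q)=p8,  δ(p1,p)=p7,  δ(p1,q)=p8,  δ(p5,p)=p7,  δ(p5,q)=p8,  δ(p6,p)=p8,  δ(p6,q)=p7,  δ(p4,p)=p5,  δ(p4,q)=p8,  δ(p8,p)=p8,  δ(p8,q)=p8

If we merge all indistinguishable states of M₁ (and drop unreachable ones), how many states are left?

3

First remove the unreachable states {p1,p2,p3,p6}; 4 states remain.
P0 = {p5,p7} | {p4,p8}.
On input p, block {p4,p8} splits into {p4} and {p8}.
Stable partition: {p5,p7} | {p4} | {p8} — 3 equivalence classes.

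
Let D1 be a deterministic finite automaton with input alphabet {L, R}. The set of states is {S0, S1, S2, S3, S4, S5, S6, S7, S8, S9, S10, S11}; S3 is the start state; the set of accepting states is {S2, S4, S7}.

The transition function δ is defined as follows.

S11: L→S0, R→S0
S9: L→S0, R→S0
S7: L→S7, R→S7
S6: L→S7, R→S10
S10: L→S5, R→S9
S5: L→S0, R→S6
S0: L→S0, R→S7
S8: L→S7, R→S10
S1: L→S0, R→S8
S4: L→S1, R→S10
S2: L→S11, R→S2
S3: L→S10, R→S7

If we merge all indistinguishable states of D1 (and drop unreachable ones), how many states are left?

7

First remove the unreachable states {S1,S2,S4,S8,S11}; 7 states remain.
Start with accepting vs non-accepting: {S7} | {S0,S3,S5,S6,S9,S10}.
Split {S0,S3,S5,S6,S9,S10} by δ(·,L) → {S0,S3,S5,S9,S10} and {S6}.
On input R, block {S0,S3,S5,S9,S10} splits into {S0,S3} and {S9,S10} and {S5}.
Split {S0,S3} by δ(·,L) → {S0} and {S3}.
Split {S9,S10} by δ(·,L) → {S9} and {S10}.
Stable partition: {S7} | {S0} | {S6} | {S9} | {S5} | {S3} | {S10} — 7 equivalence classes.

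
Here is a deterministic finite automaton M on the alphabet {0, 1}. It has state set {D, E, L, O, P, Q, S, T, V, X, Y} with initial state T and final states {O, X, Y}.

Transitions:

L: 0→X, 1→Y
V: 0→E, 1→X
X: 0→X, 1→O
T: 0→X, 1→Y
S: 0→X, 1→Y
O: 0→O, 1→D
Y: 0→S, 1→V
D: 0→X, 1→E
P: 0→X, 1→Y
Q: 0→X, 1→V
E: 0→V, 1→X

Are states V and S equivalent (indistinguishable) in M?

No

States {L,P,Q} cannot be reached from the start state, so discard them.
P0 = {O,X,Y} | {D,E,S,T,V}.
On input 0, block {O,X,Y} splits into {O,X} and {Y}.
On input 1, block {O,X} splits into {O} and {X}.
Split {D,E,S,T,V} by δ(·,0) → {D,S,T} and {E,V}.
Refine {D,S,T} on symbol 1: members go to different blocks, giving {S,T} and {D}.
Stable partition: {O} | {S,T} | {Y} | {X} | {E,V} | {D} — 6 equivalence classes.
V and S end up in different blocks, so they are distinguishable. For instance, the string '0' is accepted from only S.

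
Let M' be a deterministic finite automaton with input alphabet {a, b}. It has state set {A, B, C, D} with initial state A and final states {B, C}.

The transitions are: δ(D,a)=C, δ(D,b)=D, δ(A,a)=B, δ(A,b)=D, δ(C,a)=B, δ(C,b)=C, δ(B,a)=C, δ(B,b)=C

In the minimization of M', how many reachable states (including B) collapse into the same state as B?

Initial partition by acceptance: {B,C} | {A,D}.
Stable partition: {B,C} | {A,D} — 2 equivalence classes.
The equivalence class containing B is {B,C}, of size 2.

2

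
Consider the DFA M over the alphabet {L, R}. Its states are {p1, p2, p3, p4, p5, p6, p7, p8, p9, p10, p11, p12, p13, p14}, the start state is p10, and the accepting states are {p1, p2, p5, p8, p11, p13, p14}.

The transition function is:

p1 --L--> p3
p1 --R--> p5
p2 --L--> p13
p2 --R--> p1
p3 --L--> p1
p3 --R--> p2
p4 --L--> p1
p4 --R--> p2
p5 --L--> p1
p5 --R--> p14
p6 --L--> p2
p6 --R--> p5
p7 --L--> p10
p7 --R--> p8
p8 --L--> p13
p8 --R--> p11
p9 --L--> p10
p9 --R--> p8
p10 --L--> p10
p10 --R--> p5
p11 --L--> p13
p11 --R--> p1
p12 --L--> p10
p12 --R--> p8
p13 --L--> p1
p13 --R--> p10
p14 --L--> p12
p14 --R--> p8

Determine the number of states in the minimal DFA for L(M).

States {p4,p6,p7,p9} cannot be reached from the start state, so discard them.
Start with accepting vs non-accepting: {p1,p2,p5,p8,p11,p13,p14} | {p3,p10,p12}.
On input L, block {p1,p2,p5,p8,p11,p13,p14} splits into {p2,p5,p8,p11,p13} and {p1,p14}.
On input L, block {p2,p5,p8,p11,p13} splits into {p2,p8,p11} and {p5,p13}.
On input R, block {p2,p8,p11} splits into {p2,p11} and {p8}.
On input L, block {p3,p10,p12} splits into {p10,p12} and {p3}.
Split {p10,p12} by δ(·,R) → {p10} and {p12}.
On input L, block {p1,p14} splits into {p1} and {p14}.
Split {p5,p13} by δ(·,R) → {p5} and {p13}.
No further refinement is possible. Final partition (9 blocks): {p2,p11} | {p10} | {p1} | {p5} | {p8} | {p3} | {p12} | {p14} | {p13}.

9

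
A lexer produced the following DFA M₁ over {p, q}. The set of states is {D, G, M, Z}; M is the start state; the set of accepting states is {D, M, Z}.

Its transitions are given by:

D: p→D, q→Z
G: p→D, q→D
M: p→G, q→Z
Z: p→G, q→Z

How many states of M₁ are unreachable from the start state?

Exploring from M, all states are eventually visited, so none are unreachable.

0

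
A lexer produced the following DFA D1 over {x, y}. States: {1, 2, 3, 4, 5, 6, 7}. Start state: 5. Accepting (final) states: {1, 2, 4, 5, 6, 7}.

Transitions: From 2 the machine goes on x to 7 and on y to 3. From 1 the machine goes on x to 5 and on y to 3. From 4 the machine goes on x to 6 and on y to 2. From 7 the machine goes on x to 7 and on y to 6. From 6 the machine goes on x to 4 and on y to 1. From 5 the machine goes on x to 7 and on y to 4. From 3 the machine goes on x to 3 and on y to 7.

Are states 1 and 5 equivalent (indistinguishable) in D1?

P0 = {1,2,4,5,6,7} | {3}.
Refine {1,2,4,5,6,7} on symbol y: members go to different blocks, giving {4,5,6,7} and {1,2}.
Refine {4,5,6,7} on symbol y: members go to different blocks, giving {4,6} and {5,7}.
No further refinement is possible. Final partition (4 blocks): {4,6} | {3} | {1,2} | {5,7}.
1 and 5 end up in different blocks, so they are distinguishable. For instance, the string 'y' is accepted from only 5.

No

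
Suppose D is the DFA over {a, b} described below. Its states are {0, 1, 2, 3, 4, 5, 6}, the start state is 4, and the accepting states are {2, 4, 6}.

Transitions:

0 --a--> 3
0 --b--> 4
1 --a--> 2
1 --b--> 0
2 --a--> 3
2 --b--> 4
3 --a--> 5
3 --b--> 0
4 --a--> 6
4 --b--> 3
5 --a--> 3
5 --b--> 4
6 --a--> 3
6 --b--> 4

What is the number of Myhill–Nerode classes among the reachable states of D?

Reachable states from the start: {0,3,4,5,6}. Unreachable: {1,2} — drop them.
Initial partition by acceptance: {4,6} | {0,3,5}.
Split {4,6} by δ(·,a) → {4} and {6}.
Split {0,3,5} by δ(·,b) → {0,5} and {3}.
No further refinement is possible. Final partition (4 blocks): {4} | {0,5} | {6} | {3}.

4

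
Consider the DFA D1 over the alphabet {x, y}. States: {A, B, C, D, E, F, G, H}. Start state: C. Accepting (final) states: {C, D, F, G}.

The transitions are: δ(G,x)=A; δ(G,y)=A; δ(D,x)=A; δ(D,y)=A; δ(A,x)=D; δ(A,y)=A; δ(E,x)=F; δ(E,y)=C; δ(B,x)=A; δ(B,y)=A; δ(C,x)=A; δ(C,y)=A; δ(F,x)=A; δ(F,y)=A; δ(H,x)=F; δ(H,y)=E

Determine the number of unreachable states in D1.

Starting at C and following transitions, the reachable set is {A, C, D}. That leaves B, E, F, G, H unreachable — 5 in total.

5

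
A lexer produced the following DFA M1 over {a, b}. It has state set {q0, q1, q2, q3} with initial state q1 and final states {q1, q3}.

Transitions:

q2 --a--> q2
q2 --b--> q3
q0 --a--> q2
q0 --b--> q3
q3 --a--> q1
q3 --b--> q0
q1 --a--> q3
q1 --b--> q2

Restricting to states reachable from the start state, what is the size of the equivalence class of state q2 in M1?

2

Every state is reachable, so we keep all 4.
Initial partition by acceptance: {q1,q3} | {q0,q2}.
Stable partition: {q1,q3} | {q0,q2} — 2 equivalence classes.
The equivalence class containing q2 is {q0,q2}, of size 2.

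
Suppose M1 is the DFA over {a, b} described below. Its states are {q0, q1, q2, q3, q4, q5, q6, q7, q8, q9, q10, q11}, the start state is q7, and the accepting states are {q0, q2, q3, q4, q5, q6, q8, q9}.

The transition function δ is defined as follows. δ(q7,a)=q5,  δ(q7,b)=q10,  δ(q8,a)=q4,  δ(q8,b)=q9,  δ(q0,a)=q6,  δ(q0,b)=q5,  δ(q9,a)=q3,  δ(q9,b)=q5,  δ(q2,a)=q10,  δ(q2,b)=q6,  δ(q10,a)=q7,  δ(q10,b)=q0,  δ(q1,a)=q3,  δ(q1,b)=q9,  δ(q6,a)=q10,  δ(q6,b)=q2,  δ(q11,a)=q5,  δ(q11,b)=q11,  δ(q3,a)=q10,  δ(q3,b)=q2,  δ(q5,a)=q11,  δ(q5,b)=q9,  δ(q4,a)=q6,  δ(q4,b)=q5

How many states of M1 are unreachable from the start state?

3

Starting at q7 and following transitions, the reachable set is {q0, q2, q3, q5, q6, q7, q9, q10, q11}. That leaves q1, q4, q8 unreachable — 3 in total.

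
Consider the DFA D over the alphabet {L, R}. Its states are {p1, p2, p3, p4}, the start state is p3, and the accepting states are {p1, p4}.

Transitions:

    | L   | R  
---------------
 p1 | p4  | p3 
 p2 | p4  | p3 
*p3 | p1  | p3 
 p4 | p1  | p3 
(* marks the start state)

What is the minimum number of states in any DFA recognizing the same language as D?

First remove the unreachable states {p2}; 3 states remain.
Initial partition by acceptance: {p1,p4} | {p3}.
No further refinement is possible. Final partition (2 blocks): {p1,p4} | {p3}.

2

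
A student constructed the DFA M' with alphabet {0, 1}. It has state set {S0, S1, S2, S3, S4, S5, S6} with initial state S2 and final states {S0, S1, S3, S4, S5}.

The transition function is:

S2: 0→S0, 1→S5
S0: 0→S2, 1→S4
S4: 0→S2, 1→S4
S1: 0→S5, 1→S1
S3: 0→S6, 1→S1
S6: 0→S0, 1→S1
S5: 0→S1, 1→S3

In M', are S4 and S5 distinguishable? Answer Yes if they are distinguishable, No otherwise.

All states are reachable from the start state.
P0 = {S0,S1,S3,S4,S5} | {S2,S6}.
On input 0, block {S0,S1,S3,S4,S5} splits into {S0,S3,S4} and {S1,S5}.
Refine {S0,S3,S4} on symbol 1: members go to different blocks, giving {S0,S4} and {S3}.
On input 1, block {S1,S5} splits into {S1} and {S5}.
Split {S2,S6} by δ(·,1) → {S2} and {S6}.
Stable partition: {S0,S4} | {S2} | {S1} | {S3} | {S5} | {S6} — 6 equivalence classes.
S4 and S5 end up in different blocks, so they are distinguishable. For instance, the string '0' is accepted from only S5.

Yes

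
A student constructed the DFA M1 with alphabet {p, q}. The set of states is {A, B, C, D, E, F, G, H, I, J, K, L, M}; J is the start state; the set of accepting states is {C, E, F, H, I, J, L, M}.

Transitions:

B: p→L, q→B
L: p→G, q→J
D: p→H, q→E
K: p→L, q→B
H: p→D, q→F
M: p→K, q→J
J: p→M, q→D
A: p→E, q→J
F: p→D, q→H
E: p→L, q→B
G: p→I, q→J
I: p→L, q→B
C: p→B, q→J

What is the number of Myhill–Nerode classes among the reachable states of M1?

States {A,C} cannot be reached from the start state, so discard them.
Start with accepting vs non-accepting: {E,F,H,I,J,L,M} | {B,D,G,K}.
Refine {E,F,H,I,J,L,M} on symbol p: members go to different blocks, giving {F,H,L,M} and {E,I,J}.
Refine {F,H,L,M} on symbol q: members go to different blocks, giving {F,H} and {L,M}.
On input p, block {B,D,G,K} splits into {B,K} and {D} and {G}.
Refine {E,I,J} on symbol q: members go to different blocks, giving {E,I} and {J}.
Refine {L,M} on symbol p: members go to different blocks, giving {L} and {M}.
Stable partition: {F,H} | {B,K} | {E,I} | {L} | {D} | {G} | {J} | {M} — 8 equivalence classes.

8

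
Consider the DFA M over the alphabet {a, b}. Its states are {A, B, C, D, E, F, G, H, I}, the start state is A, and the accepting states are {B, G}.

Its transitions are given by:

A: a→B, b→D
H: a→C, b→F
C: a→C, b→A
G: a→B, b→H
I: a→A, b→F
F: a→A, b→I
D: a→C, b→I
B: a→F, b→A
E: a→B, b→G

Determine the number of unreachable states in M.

3

No path from A leads to E, G, H; the other 6 states are all reachable.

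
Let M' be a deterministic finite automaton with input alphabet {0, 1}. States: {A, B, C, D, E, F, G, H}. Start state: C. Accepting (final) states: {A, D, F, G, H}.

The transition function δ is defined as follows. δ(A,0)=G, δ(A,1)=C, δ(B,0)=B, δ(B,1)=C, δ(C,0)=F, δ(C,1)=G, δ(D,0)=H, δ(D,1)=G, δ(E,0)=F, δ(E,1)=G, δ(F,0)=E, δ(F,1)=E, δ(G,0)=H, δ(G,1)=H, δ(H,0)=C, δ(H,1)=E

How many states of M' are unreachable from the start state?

No path from C leads to A, B, D; the other 5 states are all reachable.

3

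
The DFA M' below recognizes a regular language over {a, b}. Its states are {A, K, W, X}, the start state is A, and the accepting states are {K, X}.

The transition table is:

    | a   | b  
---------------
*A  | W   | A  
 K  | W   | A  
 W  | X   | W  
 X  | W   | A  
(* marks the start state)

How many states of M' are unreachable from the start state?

Starting at A and following transitions, the reachable set is {A, W, X}. That leaves K unreachable — 1 in total.

1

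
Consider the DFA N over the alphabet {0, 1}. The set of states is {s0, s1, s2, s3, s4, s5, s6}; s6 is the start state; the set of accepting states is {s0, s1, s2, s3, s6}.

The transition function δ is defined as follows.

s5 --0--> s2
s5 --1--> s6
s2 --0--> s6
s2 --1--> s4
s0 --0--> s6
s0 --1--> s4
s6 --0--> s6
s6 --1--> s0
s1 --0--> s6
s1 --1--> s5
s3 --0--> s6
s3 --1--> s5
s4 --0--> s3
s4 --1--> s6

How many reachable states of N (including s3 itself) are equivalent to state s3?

3

First remove the unreachable states {s1}; 6 states remain.
Start with accepting vs non-accepting: {s0,s2,s3,s6} | {s4,s5}.
Split {s0,s2,s3,s6} by δ(·,1) → {s0,s2,s3} and {s6}.
Stable partition: {s0,s2,s3} | {s4,s5} | {s6} — 3 equivalence classes.
The equivalence class containing s3 is {s0,s2,s3}, of size 3.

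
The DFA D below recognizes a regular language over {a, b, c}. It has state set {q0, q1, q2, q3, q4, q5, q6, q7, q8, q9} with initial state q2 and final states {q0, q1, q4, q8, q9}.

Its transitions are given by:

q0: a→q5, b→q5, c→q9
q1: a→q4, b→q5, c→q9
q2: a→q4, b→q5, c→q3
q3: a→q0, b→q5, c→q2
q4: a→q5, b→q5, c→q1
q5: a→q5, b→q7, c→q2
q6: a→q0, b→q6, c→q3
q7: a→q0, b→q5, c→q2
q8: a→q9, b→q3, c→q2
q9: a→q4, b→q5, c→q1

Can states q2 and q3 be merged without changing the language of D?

States {q6,q8} cannot be reached from the start state, so discard them.
Initial partition by acceptance: {q0,q1,q4,q9} | {q2,q3,q5,q7}.
Split {q0,q1,q4,q9} by δ(·,a) → {q0,q4} and {q1,q9}.
On input a, block {q2,q3,q5,q7} splits into {q2,q3,q7} and {q5}.
No further refinement is possible. Final partition (4 blocks): {q0,q4} | {q2,q3,q7} | {q1,q9} | {q5}.
q2 and q3 lie in the same block of the stable partition, so they are equivalent — no string distinguishes them.

Yes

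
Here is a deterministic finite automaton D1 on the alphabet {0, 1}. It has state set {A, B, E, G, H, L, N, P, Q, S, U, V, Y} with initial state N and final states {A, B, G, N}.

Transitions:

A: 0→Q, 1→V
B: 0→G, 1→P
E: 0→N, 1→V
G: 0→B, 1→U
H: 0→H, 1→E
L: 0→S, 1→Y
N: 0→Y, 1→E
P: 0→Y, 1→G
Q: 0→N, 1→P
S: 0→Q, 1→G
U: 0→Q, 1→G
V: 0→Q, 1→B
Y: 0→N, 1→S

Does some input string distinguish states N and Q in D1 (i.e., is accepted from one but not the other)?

First remove the unreachable states {A,H,L}; 10 states remain.
Initial partition by acceptance: {B,G,N} | {E,P,Q,S,U,V,Y}.
Refine {B,G,N} on symbol 0: members go to different blocks, giving {B,G} and {N}.
Refine {E,P,Q,S,U,V,Y} on symbol 0: members go to different blocks, giving {P,S,U,V} and {E,Q,Y}.
The partition is now stable with 4 blocks: {B,G} | {P,S,U,V} | {N} | {E,Q,Y}.
N and Q end up in different blocks, so they are distinguishable. For instance, the string 'ε' is accepted from only N.

Yes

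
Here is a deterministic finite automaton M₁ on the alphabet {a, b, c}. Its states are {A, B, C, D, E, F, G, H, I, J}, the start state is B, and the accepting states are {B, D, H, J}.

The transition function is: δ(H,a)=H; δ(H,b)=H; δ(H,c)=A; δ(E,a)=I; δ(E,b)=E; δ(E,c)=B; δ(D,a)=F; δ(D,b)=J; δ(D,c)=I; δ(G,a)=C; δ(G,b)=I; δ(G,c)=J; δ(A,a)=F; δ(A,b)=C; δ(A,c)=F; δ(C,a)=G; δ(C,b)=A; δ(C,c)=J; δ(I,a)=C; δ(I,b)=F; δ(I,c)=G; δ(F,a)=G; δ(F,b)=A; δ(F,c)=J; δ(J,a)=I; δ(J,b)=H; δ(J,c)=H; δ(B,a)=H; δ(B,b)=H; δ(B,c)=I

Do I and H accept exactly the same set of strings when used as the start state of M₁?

No

Reachable states from the start: {A,B,C,F,G,H,I,J}. Unreachable: {D,E} — drop them.
Start with accepting vs non-accepting: {B,H,J} | {A,C,F,G,I}.
Split {B,H,J} by δ(·,a) → {B,H} and {J}.
On input c, block {A,C,F,G,I} splits into {C,F,G} and {A,I}.
No further refinement is possible. Final partition (4 blocks): {B,H} | {C,F,G} | {J} | {A,I}.
I and H end up in different blocks, so they are distinguishable. For instance, the string 'ε' is accepted from only H.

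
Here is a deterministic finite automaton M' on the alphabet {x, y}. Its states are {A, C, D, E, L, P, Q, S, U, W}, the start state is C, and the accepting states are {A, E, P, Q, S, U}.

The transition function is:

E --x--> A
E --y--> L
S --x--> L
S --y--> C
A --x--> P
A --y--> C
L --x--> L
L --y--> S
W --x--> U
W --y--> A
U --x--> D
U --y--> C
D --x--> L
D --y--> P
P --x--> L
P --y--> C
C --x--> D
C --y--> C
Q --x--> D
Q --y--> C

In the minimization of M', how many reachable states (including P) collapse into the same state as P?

First remove the unreachable states {A,E,Q,U,W}; 5 states remain.
P0 = {P,S} | {C,D,L}.
Refine {C,D,L} on symbol y: members go to different blocks, giving {D,L} and {C}.
The partition is now stable with 3 blocks: {P,S} | {D,L} | {C}.
State P belongs to the block {P,S}, which has 2 states.

2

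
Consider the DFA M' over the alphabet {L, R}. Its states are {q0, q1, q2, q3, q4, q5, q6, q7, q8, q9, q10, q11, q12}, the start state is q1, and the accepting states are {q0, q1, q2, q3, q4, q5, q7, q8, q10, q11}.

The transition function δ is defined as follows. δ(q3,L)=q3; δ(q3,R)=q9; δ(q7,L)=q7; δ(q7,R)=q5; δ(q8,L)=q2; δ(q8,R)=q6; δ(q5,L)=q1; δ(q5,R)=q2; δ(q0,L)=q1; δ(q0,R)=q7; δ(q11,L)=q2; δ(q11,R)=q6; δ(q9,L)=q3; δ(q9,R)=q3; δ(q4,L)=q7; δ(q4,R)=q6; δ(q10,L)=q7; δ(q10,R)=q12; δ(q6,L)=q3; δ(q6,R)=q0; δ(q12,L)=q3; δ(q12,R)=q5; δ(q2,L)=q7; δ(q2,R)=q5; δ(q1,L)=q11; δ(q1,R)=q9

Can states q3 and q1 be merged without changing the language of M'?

Reachable states from the start: {q0,q1,q2,q3,q5,q6,q7,q9,q11}. Unreachable: {q4,q8,q10,q12} — drop them.
Initial partition by acceptance: {q0,q1,q2,q3,q5,q7,q11} | {q6,q9}.
On input R, block {q0,q1,q2,q3,q5,q7,q11} splits into {q0,q2,q5,q7} and {q1,q3,q11}.
On input L, block {q0,q2,q5,q7} splits into {q0,q5} and {q2,q7}.
Split {q6,q9} by δ(·,R) → {q6} and {q9}.
On input L, block {q1,q3,q11} splits into {q1,q3} and {q11}.
On input L, block {q1,q3} splits into {q1} and {q3}.
Stable partition: {q0,q5} | {q6} | {q1} | {q2,q7} | {q9} | {q11} | {q3} — 7 equivalence classes.
q3 and q1 end up in different blocks, so they are distinguishable. For instance, the string 'LLR' is accepted from only q1.

No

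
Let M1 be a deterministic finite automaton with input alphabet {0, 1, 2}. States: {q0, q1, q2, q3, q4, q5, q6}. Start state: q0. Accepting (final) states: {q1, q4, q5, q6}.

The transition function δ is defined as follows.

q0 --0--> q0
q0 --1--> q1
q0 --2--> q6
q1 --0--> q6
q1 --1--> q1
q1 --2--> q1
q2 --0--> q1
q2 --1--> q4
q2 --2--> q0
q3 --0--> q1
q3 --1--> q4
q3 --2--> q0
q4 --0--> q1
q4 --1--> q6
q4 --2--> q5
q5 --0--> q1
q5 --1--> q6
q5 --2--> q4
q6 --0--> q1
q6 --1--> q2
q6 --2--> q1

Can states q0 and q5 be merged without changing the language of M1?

First remove the unreachable states {q3}; 6 states remain.
Start with accepting vs non-accepting: {q1,q4,q5,q6} | {q0,q2}.
On input 1, block {q1,q4,q5,q6} splits into {q1,q4,q5} and {q6}.
Split {q1,q4,q5} by δ(·,0) → {q4,q5} and {q1}.
Split {q0,q2} by δ(·,0) → {q0} and {q2}.
No further refinement is possible. Final partition (5 blocks): {q4,q5} | {q0} | {q6} | {q1} | {q2}.
q0 and q5 end up in different blocks, so they are distinguishable. For instance, the string 'ε' is accepted from only q5.

No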